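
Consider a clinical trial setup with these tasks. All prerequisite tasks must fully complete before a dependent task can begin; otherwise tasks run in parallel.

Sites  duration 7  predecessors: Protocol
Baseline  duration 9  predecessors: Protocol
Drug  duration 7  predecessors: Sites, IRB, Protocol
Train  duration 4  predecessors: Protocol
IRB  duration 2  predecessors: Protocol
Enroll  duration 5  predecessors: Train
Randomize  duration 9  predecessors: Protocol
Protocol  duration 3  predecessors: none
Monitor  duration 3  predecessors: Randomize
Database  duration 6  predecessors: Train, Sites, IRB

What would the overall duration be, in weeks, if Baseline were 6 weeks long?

The binding path is Protocol→Sites→Drug = 3+7+7 = 17; finish at 17 weeks.
The longest path through Baseline is only 12 weeks, so Baseline has float 5.
No other chain overtakes it, so the finish is 17 weeks.

17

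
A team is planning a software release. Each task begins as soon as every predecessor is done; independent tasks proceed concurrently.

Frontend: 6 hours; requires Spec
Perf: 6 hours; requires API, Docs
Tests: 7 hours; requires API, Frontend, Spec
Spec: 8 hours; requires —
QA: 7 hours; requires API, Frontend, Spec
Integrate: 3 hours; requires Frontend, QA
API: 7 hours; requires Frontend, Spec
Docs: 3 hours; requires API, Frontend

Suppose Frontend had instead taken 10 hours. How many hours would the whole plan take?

Critical path before the change: Spec→Frontend→API→QA→Integrate = 8+6+7+7+3 = 31 giving 31 hours.
Frontend is on the critical path; changing it to 10 makes that path 35 hours.
The critical path is still Spec→Frontend→API→QA→Integrate; finish is now 35 hours.

35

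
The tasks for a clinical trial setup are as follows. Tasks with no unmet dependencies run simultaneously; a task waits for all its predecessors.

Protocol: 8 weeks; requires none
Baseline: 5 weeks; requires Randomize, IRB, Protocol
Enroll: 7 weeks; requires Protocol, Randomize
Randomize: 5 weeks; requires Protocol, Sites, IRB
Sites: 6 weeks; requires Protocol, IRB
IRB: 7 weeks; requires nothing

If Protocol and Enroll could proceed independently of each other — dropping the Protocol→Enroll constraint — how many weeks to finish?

26

Before: longest chain Protocol→Sites→Randomize→Enroll = 8+6+5+7 = 26, finish 26.
Dropping Protocol→Enroll doesn't change Enroll's earliest start (19); another predecessor still binds.
The longest chain is now Protocol→Sites→Randomize→Enroll = 8+6+5+7 = 26, so the job takes 26 weeks.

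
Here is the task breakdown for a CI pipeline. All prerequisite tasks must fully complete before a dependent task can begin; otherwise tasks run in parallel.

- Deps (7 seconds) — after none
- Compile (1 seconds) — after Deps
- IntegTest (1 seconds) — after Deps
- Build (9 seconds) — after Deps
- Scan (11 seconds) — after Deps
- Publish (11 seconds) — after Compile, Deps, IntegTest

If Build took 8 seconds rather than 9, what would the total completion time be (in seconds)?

Baseline: Deps→Compile→Publish = 7+1+11 = 19 → 19 seconds.
Build has 3 seconds of float (longest path through it is 16).
That remains the longest chain; total 19 seconds.

19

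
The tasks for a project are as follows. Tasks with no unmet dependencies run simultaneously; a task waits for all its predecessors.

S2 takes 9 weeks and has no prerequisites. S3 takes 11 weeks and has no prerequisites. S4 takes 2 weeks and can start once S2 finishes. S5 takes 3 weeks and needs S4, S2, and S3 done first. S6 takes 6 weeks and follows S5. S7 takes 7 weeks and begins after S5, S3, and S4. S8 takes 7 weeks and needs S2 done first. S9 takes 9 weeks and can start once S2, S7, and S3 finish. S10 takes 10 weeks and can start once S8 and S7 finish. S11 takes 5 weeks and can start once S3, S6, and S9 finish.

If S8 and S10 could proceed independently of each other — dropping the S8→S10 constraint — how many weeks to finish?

35

With the dependency in place, S2→S4→S5→S7→S9→S11 = 9+2+3+7+9+5 = 35 sets the finish at 35 weeks.
Dropping S8→S10 doesn't change S10's earliest start (21); another predecessor still binds.
The longest chain is now S2→S4→S5→S7→S9→S11 = 9+2+3+7+9+5 = 35, so the project takes 35 weeks.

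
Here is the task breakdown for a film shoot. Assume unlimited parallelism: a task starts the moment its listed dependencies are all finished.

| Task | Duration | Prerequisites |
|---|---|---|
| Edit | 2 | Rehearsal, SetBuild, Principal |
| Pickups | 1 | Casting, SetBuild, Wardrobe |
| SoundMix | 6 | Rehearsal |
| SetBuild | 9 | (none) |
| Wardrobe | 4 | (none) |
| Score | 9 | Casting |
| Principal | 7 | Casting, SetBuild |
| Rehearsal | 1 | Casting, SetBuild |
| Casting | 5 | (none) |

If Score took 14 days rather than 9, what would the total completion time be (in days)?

Baseline: SetBuild→Principal→Edit = 9+7+2 = 18 → 18 days.
Score has 4 days of float (longest path through it is 14).
The binding chain switches to Casting→Score = 5+14 = 19; finish 19 days.

19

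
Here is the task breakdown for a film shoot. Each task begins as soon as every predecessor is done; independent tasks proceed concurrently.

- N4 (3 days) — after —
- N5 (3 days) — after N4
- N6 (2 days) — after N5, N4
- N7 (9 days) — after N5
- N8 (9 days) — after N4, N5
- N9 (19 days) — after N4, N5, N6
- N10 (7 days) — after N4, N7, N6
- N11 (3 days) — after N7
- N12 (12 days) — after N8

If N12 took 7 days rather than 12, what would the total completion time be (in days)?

Critical path before the change: N4→N5→N8→N12 = 3+3+9+12 = 27 giving 27 days.
N12 lies on that path, so at 7 days the path becomes 22 days.
Now N4→N5→N6→N9 = 3+3+2+19 = 27 is longest, so the finish becomes 27 days.

27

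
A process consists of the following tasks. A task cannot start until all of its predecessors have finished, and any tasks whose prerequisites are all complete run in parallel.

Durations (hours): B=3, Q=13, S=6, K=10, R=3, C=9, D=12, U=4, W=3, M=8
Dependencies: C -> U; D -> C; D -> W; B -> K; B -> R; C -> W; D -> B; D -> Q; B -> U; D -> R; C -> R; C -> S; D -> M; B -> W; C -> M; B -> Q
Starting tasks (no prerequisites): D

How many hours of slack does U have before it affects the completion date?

The longest chain is D→C→M = 12+9+8 = 29; overall finish 29 hours.
Longest path through U: 25 hours (earliest finish 25, latest finish 29).
Float = 29 − 25 = 4.

4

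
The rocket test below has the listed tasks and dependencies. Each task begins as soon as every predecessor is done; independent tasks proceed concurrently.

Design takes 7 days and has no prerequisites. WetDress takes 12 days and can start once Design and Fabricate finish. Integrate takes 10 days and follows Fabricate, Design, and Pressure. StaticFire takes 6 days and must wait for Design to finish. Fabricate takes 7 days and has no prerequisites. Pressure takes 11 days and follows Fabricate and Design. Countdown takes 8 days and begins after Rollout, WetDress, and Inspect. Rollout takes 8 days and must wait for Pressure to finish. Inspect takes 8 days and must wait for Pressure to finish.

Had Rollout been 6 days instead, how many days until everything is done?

34

As given, the longest chain is Fabricate→Pressure→Rollout→Countdown = 7+11+8+8 = 34, so the finish is 34 days.
Rollout is on the critical path; changing it to 6 makes that path 32 days.
The binding chain switches to Design→Pressure→Inspect→Countdown = 7+11+8+8 = 34; finish 34 days.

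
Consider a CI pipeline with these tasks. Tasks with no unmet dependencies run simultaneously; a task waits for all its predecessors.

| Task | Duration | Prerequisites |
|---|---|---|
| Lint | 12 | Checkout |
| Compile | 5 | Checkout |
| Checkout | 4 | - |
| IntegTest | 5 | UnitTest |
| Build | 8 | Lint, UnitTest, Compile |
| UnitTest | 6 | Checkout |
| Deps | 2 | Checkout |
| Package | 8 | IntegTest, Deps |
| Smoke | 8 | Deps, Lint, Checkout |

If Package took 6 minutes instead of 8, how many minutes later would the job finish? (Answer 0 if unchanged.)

0

Actual critical path: Checkout→Lint→Build = 4+12+8 = 24 ⇒ 24 minutes.
The longest path through Package is only 23 minutes, so Package has float 1.
The critical path is still Checkout→Lint→Build; finish is now 24 minutes.
Change in finish: 24 − 24 = +0 minutes.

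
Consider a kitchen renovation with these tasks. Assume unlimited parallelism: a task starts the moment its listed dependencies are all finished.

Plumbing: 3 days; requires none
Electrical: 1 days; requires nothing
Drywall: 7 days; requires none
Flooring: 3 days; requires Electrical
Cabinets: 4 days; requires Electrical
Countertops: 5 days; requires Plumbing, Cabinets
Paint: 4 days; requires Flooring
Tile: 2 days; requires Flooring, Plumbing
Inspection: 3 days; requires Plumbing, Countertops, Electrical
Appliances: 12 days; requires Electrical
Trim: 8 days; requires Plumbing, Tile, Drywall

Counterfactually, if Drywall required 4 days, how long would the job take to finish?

14

Critical path before the change: Drywall→Trim = 7+8 = 15 giving 15 days.
Drywall is on the critical path; changing it to 4 makes that path 12 days.
New critical path: Electrical→Flooring→Tile→Trim = 1+3+2+8 = 14 ⇒ 14 days.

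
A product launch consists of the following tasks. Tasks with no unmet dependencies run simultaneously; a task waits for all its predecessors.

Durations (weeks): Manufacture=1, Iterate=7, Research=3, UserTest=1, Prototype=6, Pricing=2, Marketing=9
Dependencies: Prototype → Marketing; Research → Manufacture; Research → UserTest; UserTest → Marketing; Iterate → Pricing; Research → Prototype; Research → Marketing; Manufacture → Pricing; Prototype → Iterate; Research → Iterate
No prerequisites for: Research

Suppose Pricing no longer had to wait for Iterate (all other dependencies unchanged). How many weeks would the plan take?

Original critical path: Research→Prototype→Iterate→Pricing = 3+6+7+2 = 18 ⇒ 18 weeks.
Without Iterate→Pricing, Pricing's earliest start moves from 16 to 4.
New critical path: Research→Prototype→Marketing = 3+6+9 = 18 ⇒ 18 weeks.

18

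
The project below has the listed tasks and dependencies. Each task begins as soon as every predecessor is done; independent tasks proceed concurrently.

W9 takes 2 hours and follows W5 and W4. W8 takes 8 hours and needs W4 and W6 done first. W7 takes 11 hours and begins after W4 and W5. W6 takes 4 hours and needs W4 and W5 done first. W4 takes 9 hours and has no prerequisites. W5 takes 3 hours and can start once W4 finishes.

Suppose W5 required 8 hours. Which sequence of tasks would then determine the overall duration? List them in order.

Actual critical path: W4→W5→W6→W8 = 9+3+4+8 = 24 ⇒ 24 hours.
W5 is on the critical path; changing it to 8 makes that path 29 hours.
That remains the longest chain; total 29 hours.

W4, W5, W6, W8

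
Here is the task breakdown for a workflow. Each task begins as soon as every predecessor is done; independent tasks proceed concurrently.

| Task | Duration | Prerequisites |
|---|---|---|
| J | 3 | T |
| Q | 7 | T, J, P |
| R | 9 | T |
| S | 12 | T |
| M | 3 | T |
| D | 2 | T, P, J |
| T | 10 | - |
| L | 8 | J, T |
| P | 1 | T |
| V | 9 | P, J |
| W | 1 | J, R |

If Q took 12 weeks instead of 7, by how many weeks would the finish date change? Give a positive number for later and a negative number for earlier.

Actual critical path: T→J→V = 10+3+9 = 22 ⇒ 22 weeks.
Q is off the critical path — its longest chain is 20 weeks, giving 2 of slack.
Now T→J→Q = 10+3+12 = 25 is longest, so the finish becomes 25 weeks.
Change in finish: 25 − 22 = +3 weeks.

3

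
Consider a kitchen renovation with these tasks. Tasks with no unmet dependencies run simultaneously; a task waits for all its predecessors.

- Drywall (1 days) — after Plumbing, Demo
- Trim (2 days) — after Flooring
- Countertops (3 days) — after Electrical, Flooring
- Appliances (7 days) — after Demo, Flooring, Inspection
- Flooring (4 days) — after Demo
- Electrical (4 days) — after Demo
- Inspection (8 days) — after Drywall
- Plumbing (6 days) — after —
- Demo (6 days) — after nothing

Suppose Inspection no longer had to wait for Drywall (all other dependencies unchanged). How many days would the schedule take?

Before: longest chain Demo→Drywall→Inspection→Appliances = 6+1+8+7 = 22, finish 22.
Without Drywall→Inspection, Inspection's earliest start moves from 7 to 0.
After: Demo→Flooring→Appliances = 6+4+7 = 17 → 17 days.

17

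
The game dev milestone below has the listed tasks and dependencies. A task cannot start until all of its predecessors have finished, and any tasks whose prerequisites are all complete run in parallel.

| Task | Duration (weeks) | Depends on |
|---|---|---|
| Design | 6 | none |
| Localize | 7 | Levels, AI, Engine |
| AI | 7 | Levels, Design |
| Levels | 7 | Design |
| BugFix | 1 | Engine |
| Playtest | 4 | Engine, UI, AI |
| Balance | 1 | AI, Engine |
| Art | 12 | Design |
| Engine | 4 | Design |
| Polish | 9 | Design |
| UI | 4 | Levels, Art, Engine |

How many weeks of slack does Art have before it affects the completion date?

1

Design→Levels→AI→Localize = 6+7+7+7 = 27 sets the makespan at 27 weeks.
Art finishes as early as 18 and must finish by 19.
Float = 27 − 26 = 1.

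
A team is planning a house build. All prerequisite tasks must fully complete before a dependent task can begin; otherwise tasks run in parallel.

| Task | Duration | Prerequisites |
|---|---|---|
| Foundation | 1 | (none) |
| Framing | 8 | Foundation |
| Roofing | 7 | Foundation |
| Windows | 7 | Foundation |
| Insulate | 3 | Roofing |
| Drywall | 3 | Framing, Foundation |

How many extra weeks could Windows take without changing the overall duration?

4

Critical path: Foundation→Framing→Drywall = 1+8+3 = 12, so the finish is 12 weeks.
Windows finishes as early as 8 and must finish by 12.
Slack of Windows = 5 − 1 = 4 weeks.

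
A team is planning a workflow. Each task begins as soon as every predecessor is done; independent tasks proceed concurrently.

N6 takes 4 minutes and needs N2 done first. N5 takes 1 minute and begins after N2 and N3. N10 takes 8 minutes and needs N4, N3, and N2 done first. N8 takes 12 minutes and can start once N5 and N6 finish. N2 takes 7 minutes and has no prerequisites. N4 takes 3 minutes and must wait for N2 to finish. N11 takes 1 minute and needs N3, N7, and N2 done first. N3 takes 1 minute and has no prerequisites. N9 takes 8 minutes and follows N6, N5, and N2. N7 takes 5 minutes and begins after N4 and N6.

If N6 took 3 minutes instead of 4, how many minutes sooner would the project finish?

1

Critical path before the change: N2→N6→N8 = 7+4+12 = 23 giving 23 minutes.
N6 is on the critical path; changing it to 3 makes that path 22 minutes.
The critical path is still N2→N6→N8; finish is now 22 minutes.
Change in finish: 22 − 23 = -1 minutes.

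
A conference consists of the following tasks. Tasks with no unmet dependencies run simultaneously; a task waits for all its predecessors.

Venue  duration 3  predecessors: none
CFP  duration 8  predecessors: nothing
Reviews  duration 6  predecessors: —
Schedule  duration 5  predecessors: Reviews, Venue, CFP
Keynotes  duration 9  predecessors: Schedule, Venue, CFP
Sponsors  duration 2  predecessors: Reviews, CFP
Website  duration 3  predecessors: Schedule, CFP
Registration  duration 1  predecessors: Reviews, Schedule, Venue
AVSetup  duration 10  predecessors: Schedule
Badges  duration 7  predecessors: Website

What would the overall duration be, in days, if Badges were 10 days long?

26

Actual critical path: CFP→Schedule→Website→Badges = 8+5+3+7 = 23 ⇒ 23 days.
Since Badges is critical, the +3 change carries straight to that chain (now 26 days).
That remains the longest chain; total 26 days.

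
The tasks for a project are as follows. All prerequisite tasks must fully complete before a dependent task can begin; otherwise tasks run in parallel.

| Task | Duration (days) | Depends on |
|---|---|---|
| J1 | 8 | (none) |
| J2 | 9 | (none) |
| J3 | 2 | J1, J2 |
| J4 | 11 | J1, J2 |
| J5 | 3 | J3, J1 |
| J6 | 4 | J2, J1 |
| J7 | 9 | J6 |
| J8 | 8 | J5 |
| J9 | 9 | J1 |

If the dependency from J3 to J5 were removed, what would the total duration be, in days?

22

With the dependency in place, J2→J3→J5→J8 = 9+2+3+8 = 22 sets the finish at 22 days.
Without J3→J5, J5's earliest start moves from 11 to 8.
After: J2→J6→J7 = 9+4+9 = 22 → 22 days.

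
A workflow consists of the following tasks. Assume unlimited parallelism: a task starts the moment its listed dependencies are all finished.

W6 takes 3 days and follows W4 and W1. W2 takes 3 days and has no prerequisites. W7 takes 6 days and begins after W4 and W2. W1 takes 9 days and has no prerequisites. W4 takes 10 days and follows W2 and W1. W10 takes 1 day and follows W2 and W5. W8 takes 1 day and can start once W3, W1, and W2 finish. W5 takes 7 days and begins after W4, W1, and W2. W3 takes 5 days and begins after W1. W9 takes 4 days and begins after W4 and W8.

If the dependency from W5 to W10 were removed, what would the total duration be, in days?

26

Original critical path: W1→W4→W5→W10 = 9+10+7+1 = 27 ⇒ 27 days.
Without W5→W10, W10's earliest start moves from 26 to 3.
New critical path: W1→W4→W5 = 9+10+7 = 26 ⇒ 26 days.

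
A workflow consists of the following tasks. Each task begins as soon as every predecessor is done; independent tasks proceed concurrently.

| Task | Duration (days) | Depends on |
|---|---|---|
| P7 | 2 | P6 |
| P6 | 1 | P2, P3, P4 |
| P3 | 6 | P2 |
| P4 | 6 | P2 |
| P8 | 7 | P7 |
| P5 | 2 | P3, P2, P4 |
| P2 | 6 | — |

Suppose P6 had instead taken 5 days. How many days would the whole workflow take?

26

Actual critical path: P2→P3→P6→P7→P8 = 6+6+1+2+7 = 22 ⇒ 22 days.
P6 is on the critical path; changing it to 5 makes that path 26 days.
No other chain overtakes it, so the finish is 26 days.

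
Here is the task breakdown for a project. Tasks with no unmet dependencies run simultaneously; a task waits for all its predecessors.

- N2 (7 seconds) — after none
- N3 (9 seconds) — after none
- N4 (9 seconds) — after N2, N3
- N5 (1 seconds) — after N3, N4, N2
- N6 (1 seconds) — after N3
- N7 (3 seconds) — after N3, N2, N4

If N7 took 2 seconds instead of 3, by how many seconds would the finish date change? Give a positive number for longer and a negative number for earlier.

-1

Critical path before the change: N3→N4→N7 = 9+9+3 = 21 giving 21 seconds.
N7 lies on that path, so at 2 seconds the path becomes 20 seconds.
No other chain overtakes it, so the finish is 20 seconds.
Change in finish: 20 − 21 = -1 seconds.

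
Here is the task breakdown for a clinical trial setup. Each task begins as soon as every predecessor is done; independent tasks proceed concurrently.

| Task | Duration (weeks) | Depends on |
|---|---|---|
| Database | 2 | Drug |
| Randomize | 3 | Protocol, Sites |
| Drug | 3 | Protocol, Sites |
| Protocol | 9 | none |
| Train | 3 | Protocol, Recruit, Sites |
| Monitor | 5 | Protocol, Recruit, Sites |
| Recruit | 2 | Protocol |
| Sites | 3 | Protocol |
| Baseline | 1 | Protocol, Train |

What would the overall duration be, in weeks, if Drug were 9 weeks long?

Baseline: Protocol→Sites→Drug→Database = 9+3+3+2 = 17 → 17 weeks.
Since Drug is critical, the +6 change carries straight to that chain (now 23 weeks).
The critical path is still Protocol→Sites→Drug→Database; finish is now 23 weeks.

23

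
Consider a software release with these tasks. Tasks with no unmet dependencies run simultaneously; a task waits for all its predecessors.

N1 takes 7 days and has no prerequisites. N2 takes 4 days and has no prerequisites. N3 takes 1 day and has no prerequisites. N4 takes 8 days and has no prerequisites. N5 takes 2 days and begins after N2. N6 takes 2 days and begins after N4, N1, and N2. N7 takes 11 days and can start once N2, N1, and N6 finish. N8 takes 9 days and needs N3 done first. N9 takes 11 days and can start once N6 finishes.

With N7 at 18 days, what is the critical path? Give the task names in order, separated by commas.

N4, N6, N7

The binding path is N4→N6→N7 = 8+2+11 = 21; finish at 21 days.
N7 is on the critical path; changing it to 18 makes that path 28 days.
That remains the longest chain; total 28 days.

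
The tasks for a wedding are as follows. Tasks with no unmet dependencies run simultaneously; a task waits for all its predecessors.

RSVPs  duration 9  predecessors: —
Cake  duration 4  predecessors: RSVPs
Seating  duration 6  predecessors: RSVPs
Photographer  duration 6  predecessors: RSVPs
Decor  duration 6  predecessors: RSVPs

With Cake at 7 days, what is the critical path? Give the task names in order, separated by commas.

RSVPs, Cake

The binding path is RSVPs→Seating = 9+6 = 15; finish at 15 days.
Cake is off the critical path — its longest chain is 13 days, giving 2 of slack.
Now RSVPs→Cake = 9+7 = 16 is longest, so the finish becomes 16 days.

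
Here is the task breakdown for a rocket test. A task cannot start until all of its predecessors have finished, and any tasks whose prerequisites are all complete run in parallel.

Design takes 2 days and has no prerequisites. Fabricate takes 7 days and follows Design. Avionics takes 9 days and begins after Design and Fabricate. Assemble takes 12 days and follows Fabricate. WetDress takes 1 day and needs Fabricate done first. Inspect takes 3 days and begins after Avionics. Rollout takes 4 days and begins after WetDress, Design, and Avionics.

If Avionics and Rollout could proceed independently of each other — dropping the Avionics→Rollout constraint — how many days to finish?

21

Before: longest chain Design→Fabricate→Avionics→Rollout = 2+7+9+4 = 22, finish 22.
Without Avionics→Rollout, Rollout's earliest start moves from 18 to 10.
After: Design→Fabricate→Avionics→Inspect = 2+7+9+3 = 21 → 21 days.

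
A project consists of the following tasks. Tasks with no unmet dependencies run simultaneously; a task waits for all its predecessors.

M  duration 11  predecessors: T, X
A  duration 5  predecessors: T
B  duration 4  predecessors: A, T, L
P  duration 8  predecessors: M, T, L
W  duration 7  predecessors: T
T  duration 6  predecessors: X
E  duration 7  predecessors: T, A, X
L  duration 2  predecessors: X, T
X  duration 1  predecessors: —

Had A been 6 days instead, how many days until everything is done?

Baseline: X→T→M→P = 1+6+11+8 = 26 → 26 days.
A is off the critical path — its longest chain is 19 days, giving 7 of slack.
No other chain overtakes it, so the finish is 26 days.

26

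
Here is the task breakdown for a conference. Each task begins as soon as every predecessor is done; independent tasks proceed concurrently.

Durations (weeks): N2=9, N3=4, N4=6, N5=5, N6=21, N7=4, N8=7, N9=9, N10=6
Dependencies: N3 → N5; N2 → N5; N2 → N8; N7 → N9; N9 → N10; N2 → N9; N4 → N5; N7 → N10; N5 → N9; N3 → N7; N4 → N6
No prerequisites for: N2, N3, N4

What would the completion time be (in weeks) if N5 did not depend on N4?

29

Original critical path: N2→N5→N9→N10 = 9+5+9+6 = 29 ⇒ 29 weeks.
Dropping N4→N5 doesn't change N5's earliest start (9); another predecessor still binds.
The longest chain is now N2→N5→N9→N10 = 9+5+9+6 = 29, so the schedule takes 29 weeks.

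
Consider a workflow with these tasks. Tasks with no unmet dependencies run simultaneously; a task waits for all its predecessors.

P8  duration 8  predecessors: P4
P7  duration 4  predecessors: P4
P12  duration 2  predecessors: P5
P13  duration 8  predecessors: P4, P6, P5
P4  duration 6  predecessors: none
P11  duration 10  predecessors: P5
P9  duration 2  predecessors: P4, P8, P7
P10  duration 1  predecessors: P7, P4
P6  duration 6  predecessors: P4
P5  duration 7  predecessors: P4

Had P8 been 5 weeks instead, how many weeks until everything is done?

As given, the longest chain is P4→P5→P11 = 6+7+10 = 23, so the finish is 23 weeks.
P8 has 7 weeks of float (longest path through it is 16).
The critical path is still P4→P5→P11; finish is now 23 weeks.

23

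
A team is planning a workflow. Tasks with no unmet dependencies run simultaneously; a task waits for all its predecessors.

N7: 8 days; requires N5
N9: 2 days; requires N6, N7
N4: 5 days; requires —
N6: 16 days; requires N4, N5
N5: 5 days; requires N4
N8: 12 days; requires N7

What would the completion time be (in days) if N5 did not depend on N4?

25

Original critical path: N4→N5→N7→N8 = 5+5+8+12 = 30 ⇒ 30 days.
Without N4→N5, N5's earliest start moves from 5 to 0.
The longest chain is now N5→N7→N8 = 5+8+12 = 25, so the plan takes 25 days.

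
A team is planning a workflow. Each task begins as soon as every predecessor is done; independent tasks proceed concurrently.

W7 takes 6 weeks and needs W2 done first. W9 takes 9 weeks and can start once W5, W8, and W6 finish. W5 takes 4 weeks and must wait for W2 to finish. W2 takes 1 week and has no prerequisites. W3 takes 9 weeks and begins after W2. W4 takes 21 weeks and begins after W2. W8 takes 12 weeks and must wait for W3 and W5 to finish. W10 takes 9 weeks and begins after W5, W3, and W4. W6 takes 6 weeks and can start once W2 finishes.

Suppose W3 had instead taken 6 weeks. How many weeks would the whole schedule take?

31

The binding path is W2→W3→W8→W9 = 1+9+12+9 = 31; finish at 31 weeks.
W3 is on the critical path; changing it to 6 makes that path 28 weeks.
New critical path: W2→W4→W10 = 1+21+9 = 31 ⇒ 31 weeks.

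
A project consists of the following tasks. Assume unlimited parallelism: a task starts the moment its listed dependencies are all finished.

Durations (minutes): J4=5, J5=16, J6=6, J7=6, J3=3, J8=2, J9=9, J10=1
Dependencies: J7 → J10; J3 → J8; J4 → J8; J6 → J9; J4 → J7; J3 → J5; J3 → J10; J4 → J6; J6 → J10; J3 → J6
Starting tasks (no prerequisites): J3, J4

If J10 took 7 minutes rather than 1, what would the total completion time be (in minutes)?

As given, the longest chain is J4→J6→J9 = 5+6+9 = 20, so the finish is 20 minutes.
The longest path through J10 is only 12 minutes, so J10 has float 8.
That remains the longest chain; total 20 minutes.

20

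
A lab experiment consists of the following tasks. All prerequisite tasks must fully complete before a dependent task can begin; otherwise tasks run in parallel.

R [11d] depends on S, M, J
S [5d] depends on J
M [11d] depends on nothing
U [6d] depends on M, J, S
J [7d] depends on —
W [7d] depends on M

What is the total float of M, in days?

1

The longest chain is J→S→R = 7+5+11 = 23; overall finish 23 days.
Longest path through M: 22 days (earliest finish 11, latest finish 12).
Slack of M = 1 − 0 = 1 day.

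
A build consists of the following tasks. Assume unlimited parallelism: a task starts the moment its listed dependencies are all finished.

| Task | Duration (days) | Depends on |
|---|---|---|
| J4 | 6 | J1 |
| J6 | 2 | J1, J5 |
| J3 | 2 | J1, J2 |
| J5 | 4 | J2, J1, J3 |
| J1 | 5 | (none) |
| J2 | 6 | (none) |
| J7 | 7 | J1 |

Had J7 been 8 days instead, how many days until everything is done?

The binding path is J2→J3→J5→J6 = 6+2+4+2 = 14; finish at 14 days.
J7 is off the critical path — its longest chain is 12 days, giving 2 of slack.
No other chain overtakes it, so the finish is 14 days.

14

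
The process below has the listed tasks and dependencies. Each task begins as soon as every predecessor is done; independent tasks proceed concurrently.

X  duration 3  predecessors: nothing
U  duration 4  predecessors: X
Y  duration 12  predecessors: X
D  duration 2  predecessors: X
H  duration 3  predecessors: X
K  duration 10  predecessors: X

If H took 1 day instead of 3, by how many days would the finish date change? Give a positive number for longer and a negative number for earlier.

Actual critical path: X→Y = 3+12 = 15 ⇒ 15 days.
The longest path through H is only 6 days, so H has float 9.
The critical path is still X→Y; finish is now 15 days.
Change in finish: 15 − 15 = +0 days.

0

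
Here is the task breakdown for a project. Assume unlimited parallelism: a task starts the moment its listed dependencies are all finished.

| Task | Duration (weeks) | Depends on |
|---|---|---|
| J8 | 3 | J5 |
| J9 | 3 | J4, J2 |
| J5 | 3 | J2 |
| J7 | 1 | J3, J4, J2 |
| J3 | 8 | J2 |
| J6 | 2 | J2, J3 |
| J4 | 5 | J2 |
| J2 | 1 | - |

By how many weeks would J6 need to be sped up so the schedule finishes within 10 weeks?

1

Current finish: 11 weeks; target: 10.
J6 is on every critical path, so each week cut from J6 cuts the finish by one (this holds down to a finish of 10).
Need 11 − 10 = 1 week off J6 → J6 becomes 1 week, finish becomes 10.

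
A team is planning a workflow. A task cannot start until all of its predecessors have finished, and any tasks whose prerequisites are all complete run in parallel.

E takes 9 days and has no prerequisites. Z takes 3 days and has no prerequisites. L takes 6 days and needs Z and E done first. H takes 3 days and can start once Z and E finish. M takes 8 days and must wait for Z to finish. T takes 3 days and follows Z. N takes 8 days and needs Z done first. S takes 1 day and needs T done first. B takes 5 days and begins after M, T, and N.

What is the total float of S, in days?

Critical path: Z→M→B = 3+8+5 = 16, so the finish is 16 days.
S finishes as early as 7 and must finish by 16.
Slack of S = 15 − 6 = 9 days.

9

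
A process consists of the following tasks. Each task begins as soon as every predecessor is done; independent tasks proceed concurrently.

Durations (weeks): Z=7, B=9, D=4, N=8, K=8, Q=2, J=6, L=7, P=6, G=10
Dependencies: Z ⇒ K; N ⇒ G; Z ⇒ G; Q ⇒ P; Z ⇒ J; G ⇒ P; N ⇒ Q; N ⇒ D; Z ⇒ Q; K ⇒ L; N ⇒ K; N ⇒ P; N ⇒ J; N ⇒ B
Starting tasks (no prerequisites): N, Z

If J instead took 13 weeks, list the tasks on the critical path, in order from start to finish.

As given, the longest chain is N→G→P = 8+10+6 = 24, so the finish is 24 weeks.
The longest path through J is only 14 weeks, so J has float 10.
The critical path is still N→G→P; finish is now 24 weeks.

N, G, P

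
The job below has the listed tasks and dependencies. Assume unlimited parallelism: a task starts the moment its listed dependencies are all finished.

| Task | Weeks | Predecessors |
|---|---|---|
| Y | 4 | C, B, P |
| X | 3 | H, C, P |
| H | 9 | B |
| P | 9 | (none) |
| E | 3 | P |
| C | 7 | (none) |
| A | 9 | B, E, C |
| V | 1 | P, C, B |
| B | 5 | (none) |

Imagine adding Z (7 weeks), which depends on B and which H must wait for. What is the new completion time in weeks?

Originally the schedule takes 21 weeks.
With Z inserted, H now waits for max(B, Z).
New critical path: B→Z→H→X = 5+7+9+3 = 24 ⇒ 24 weeks.

24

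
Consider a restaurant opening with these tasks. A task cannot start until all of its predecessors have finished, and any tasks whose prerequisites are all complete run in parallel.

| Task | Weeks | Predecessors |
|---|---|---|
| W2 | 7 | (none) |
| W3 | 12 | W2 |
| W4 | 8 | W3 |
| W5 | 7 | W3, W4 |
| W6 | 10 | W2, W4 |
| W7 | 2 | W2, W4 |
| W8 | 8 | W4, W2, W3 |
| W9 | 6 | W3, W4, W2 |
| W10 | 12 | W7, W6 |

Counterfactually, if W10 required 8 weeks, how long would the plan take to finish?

Actual critical path: W2→W3→W4→W6→W10 = 7+12+8+10+12 = 49 ⇒ 49 weeks.
W10 lies on that path, so at 8 weeks the path becomes 45 weeks.
That remains the longest chain; total 45 weeks.

45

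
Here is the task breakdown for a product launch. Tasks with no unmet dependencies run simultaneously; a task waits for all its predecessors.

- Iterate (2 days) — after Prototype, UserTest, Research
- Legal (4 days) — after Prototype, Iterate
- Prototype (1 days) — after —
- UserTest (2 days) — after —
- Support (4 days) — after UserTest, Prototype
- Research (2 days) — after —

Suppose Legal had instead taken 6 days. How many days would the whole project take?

10

Actual critical path: Research→Iterate→Legal = 2+2+4 = 8 ⇒ 8 days.
Since Legal is critical, the +2 change carries straight to that chain (now 10 days).
The critical path is still Research→Iterate→Legal; finish is now 10 days.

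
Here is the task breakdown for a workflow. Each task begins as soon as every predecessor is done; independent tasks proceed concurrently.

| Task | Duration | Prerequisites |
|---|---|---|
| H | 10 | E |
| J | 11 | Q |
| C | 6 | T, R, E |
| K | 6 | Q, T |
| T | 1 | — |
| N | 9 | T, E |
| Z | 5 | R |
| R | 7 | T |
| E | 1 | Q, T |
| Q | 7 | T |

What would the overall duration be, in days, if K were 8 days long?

As given, the longest chain is T→Q→E→H = 1+7+1+10 = 19, so the finish is 19 days.
The longest path through K is only 14 days, so K has float 5.
That remains the longest chain; total 19 days.

19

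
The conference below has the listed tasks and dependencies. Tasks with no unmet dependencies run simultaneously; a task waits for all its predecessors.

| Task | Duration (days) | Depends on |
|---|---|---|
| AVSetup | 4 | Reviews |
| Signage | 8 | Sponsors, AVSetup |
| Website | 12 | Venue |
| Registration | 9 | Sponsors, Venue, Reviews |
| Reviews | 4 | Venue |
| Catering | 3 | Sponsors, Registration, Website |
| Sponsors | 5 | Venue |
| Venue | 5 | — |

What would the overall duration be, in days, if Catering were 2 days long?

21

Critical path before the change: Venue→Sponsors→Registration→Catering = 5+5+9+3 = 22 giving 22 days.
Catering lies on that path, so at 2 days the path becomes 21 days.
The binding chain switches to Venue→Reviews→AVSetup→Signage = 5+4+4+8 = 21; finish 21 days.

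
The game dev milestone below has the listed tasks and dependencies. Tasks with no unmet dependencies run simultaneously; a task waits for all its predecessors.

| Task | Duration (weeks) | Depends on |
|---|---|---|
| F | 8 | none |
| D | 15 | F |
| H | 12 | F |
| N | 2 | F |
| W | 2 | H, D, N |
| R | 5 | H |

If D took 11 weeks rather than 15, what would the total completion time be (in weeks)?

25

Actual critical path: F→D→W = 8+15+2 = 25 ⇒ 25 weeks.
Since D is critical, the -4 change carries straight to that chain (now 21 weeks).
Now F→H→R = 8+12+5 = 25 is longest, so the finish becomes 25 weeks.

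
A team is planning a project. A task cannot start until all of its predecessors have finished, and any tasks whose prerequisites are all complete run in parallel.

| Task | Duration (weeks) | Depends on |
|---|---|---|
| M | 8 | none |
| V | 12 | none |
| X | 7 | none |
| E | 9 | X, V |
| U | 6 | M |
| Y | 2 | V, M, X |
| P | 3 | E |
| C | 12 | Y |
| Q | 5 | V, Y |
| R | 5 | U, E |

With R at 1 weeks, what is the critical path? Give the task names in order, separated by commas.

V, Y, C

Critical path before the change: V→E→R = 12+9+5 = 26 giving 26 weeks.
Since R is critical, the -4 change carries straight to that chain (now 22 weeks).
New critical path: V→Y→C = 12+2+12 = 26 ⇒ 26 weeks.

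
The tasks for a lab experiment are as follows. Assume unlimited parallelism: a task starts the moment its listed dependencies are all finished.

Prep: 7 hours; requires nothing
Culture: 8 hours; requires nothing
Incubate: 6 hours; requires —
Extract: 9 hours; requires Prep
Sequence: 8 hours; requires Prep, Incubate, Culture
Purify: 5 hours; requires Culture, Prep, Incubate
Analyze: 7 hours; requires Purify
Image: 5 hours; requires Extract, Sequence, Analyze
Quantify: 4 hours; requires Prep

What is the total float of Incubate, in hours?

2

The longest chain is Culture→Purify→Analyze→Image = 8+5+7+5 = 25; overall finish 25 hours.
Incubate finishes as early as 6 and must finish by 8.
Slack of Incubate = 2 − 0 = 2 hours.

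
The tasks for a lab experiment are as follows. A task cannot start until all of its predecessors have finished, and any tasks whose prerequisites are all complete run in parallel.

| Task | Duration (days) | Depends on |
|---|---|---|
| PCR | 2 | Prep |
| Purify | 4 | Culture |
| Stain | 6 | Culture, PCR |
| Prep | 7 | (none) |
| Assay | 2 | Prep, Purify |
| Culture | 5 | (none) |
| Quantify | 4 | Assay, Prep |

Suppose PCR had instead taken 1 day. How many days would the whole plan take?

Actual critical path: Prep→PCR→Stain = 7+2+6 = 15 ⇒ 15 days.
PCR lies on that path, so at 1 day the path becomes 14 days.
Now Culture→Purify→Assay→Quantify = 5+4+2+4 = 15 is longest, so the finish becomes 15 days.

15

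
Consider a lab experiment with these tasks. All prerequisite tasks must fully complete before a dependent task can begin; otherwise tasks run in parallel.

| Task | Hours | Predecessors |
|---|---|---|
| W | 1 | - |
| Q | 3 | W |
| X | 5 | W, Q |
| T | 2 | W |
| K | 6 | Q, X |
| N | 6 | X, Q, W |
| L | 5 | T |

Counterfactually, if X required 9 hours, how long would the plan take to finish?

As given, the longest chain is W→Q→X→K = 1+3+5+6 = 15, so the finish is 15 hours.
X lies on that path, so at 9 hours the path becomes 19 hours.
No other chain overtakes it, so the finish is 19 hours.

19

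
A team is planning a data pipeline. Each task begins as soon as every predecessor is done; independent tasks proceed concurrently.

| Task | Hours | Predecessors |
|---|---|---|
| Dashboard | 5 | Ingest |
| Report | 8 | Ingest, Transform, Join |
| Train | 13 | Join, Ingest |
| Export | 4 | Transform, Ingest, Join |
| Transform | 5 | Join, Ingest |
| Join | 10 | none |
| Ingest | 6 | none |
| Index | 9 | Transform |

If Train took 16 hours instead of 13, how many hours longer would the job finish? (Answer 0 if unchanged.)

2

Critical path before the change: Join→Transform→Index = 10+5+9 = 24 giving 24 hours.
Train has 1 hour of float (longest path through it is 23).
Now Join→Train = 10+16 = 26 is longest, so the finish becomes 26 hours.
Change in finish: 26 − 24 = +2 hours.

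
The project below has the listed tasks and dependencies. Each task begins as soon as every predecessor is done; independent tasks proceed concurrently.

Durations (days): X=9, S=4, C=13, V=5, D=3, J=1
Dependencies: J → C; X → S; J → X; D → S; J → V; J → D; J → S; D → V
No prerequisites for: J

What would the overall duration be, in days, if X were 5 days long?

The binding path is J→X→S = 1+9+4 = 14; finish at 14 days.
X lies on that path, so at 5 days the path becomes 10 days.
New critical path: J→C = 1+13 = 14 ⇒ 14 days.

14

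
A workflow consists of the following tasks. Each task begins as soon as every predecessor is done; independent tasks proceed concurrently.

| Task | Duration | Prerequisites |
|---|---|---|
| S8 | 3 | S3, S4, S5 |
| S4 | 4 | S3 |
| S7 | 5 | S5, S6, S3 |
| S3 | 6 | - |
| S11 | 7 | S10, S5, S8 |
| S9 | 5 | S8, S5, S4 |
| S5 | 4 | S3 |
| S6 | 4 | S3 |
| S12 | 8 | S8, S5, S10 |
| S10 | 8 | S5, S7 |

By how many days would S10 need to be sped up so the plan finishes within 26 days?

5

Current finish: 31 days; target: 26.
S10 is on every critical path, so each day cut from S10 cuts the finish by one (this holds down to a finish of 24).
Need 31 − 26 = 5 days off S10 → S10 becomes 3 days, finish becomes 26.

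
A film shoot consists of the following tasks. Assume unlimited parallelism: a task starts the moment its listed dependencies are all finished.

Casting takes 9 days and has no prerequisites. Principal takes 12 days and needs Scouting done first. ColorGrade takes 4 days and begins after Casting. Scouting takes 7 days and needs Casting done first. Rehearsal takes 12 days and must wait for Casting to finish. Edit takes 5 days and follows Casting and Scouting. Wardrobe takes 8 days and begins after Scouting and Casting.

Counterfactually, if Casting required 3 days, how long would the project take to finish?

22

The binding path is Casting→Scouting→Principal = 9+7+12 = 28; finish at 28 days.
Since Casting is critical, the -6 change carries straight to that chain (now 22 days).
That remains the longest chain; total 22 days.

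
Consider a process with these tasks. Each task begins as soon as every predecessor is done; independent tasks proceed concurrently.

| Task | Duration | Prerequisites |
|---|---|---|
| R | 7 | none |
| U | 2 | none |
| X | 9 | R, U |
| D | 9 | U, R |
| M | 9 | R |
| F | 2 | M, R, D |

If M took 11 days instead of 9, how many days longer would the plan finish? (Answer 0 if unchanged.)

2

As given, the longest chain is R→M→F = 7+9+2 = 18, so the finish is 18 days.
M lies on that path, so at 11 days the path becomes 20 days.
The critical path is still R→M→F; finish is now 20 days.
Change in finish: 20 − 18 = +2 days.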